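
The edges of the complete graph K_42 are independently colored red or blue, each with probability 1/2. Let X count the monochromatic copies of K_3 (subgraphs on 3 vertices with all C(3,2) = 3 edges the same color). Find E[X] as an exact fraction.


Let X = Σ_S X_S over the C(42, 3) = 11480 subsets S of size 3, where X_S = 1 if the K_3 on S is monochromatic.
For a fixed S, the K_3 on S has C(3, 2) = 3 edges. P[all 3 edges red] = (1/2)^3, and likewise for blue, so P[monochromatic] = 2·(1/2)^3 = 2^{1 − 3} = 1/4.
By linearity: E[X] = C(42, 3) · 2^{1 − 3} = 11480 · 1/4 = 2870.
Numerically: E[X] ≈ 2870.0000.

E[X] = C(42,3)·2^(1−C(3,2)) = 2870 ≈ 2870.0000.


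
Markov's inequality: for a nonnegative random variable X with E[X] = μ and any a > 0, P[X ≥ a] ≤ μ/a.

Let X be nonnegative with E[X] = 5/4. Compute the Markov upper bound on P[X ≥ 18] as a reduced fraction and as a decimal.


μ = E[X] = 5/4, a = 18.
Markov: P[X ≥ 18] ≤ μ/a = (5/4)/18 = 5/72.
Numerically: ≈ 0.0694.
(Since a = 18 > μ = 1.2500, the bound 5/72 is < 1 and informative.)

P[X ≥ 18] ≤ 5/72 ≈ 0.0694.


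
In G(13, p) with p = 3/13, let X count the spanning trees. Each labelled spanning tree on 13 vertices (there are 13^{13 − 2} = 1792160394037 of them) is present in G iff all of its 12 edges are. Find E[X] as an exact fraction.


K_13 has 13^{13 − 2} = 1792160394037 labelled spanning trees.
For each such spanning tree H, let X_H = 1 if all 12 edges of H are present in G. Then P[X_H = 1] = p^{12} = (3/13)^{12} = 531441/23298085122481.
By linearity of expectation: E[X] = Σ_H E[X_H] = 1792160394037 · p^{12} = 1792160394037 · 531441/23298085122481 = 531441/13.
Numerically: E[X] ≈ 4.088e+04.

E[X] = 1792160394037 · (3/13)^{12} = 531441/13 ≈ 4.088e+04.


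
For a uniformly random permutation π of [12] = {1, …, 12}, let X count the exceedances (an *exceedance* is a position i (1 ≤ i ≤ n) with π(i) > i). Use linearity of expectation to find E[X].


Write X = Σ_{i=1}^{12} X_i, where X_i = 1_{π(i) > i}.
For each fixed i, π(i) is uniform over {1, …, 12} (marginal of a uniform permutation), so P[π(i) > i] = (n − i)/n. Summing: Σ_{i=1}^{12} (n − i)/n = (0 + 1 + … + 11)/12 = 12(12 − 1)/(2·12) = (12 − 1)/2.
Hence E[X] = Σ_{i=1}^{12} (12 − i)/12 = 11/2 ≈ 5.5000.

E[X] = 11/2 = 5.5000.


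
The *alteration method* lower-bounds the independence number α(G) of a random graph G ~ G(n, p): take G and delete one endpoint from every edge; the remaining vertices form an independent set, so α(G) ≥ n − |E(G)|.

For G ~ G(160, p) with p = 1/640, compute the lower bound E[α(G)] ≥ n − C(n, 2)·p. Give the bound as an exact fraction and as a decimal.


E[|E(G)|] = C(160, 2)·p = 12720 · (1/640) = 159/8.
E[α(G)] ≥ n − E[|E(G)|] = 160 − 159/8 = 1121/8.
Numerically: ≈ 140.125000.
(This is only a lower bound; the true E[α(G)] may be larger.)

E[α(G)] ≥ 1121/8 ≈ 140.125000.


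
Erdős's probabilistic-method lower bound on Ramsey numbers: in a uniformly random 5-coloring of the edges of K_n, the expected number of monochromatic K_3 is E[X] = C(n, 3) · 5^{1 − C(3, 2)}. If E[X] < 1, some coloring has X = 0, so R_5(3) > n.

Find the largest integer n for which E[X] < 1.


We need C(n, 3) · 5^{1 − 3} < 1, i.e. C(n, 3) < 5^{3 − 1} = 25.
Check values of n near the boundary:
  n = 5: C(5, 3) = 10; 10 < 25? YES
  n = 6: C(6, 3) = 20; 20 < 25? YES
  n = 7: C(7, 3) = 35; 35 < 25? NO
The largest n with C(n, 3) < 25 is n = 6 (where E[X] = 4/5 ≈ 0.80000). Hence R_5(3) > 6, i.e. R_5(3) ≥ 7.

Largest n = 6; hence R_5(3) > 6.


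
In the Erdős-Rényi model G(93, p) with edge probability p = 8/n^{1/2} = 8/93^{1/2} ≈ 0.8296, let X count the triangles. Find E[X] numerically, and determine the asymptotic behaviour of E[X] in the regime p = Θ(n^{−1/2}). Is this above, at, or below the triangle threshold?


Number of potential triangles: C(93, 3) = 129766.
Each occurs with probability p³ ≈ (0.8296)³ ≈ 5.708809e-01.
By linearity: E[X] = C(93, 3)·p³ ≈ 129766 · 5.708809e-01 ≈ 74080.9352.
Since α = 1/2 < 1, p = c/n^{1/2} ≫ 1/n is above the triangle threshold p ~ 1/n. Asymptotically E[X] ~ (c³/6)·n^{3(1−α)} = (8³/6)·n^{1.5} → ∞; triangles are abundant w.h.p.

E[X] ≈ 74080.9352; in regime p = Θ(1/n^{1/2}) E[X] diverges (above the triangle threshold p ~ 1/n).


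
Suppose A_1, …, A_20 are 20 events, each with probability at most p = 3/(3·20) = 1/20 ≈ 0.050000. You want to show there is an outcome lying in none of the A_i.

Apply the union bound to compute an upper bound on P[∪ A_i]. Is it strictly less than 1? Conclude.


Union bound: P[∪_{i=1}^{20} A_i] ≤ Σ_i P[A_i] ≤ 20·p = 20·(1/20) = 1.
Numerically: 1 ≈ 1.000000.
Is 1 < 1? NO.
Since the bound 1 is ≥ 1, the union bound is uninformative here; it does NOT by itself certify existence.

20·p = 1 ≈ 1.000000; existence NOT certified by the union bound.


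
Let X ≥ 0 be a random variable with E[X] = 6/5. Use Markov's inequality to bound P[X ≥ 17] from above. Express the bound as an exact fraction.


μ = E[X] = 6/5, a = 17.
Markov: P[X ≥ 17] ≤ μ/a = (6/5)/17 = 6/85.
Numerically: ≈ 0.0706.
(Since a = 17 > μ = 1.2000, the bound 6/85 is < 1 and informative.)

P[X ≥ 17] ≤ 6/85 ≈ 0.0706.


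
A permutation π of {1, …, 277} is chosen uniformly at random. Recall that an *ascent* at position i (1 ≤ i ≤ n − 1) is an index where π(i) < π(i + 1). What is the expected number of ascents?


Write X = Σ X_I over i = 1, …, 276, with X_I the indicator of one ascent.
There are 276 indicators.
For each fixed i, the pair (π(i), π(i+1)) is a uniformly random ordered pair of distinct values from {1, …, 277}; by symmetry P[π(i) < π(i+1)] = 1/2.
By linearity: E[X] = 276 · (1/2) = (277 − 1) · (1/2) = 138 ≈ 138.000.

E[X] = 138 = 138.000.


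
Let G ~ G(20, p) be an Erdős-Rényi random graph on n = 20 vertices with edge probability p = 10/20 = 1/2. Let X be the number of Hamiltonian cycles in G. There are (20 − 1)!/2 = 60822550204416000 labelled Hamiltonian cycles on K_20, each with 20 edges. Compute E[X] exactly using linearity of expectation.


K_20 has (20 − 1)!/2 = 60822550204416000 labelled Hamiltonian cycles.
For each such Hamiltonian cycle H, let X_H = 1 if all 20 edges of H are present in G. Then P[X_H = 1] = p^{20} = (1/2)^{20} = 1/1048576.
By linearity: E[X] = Σ_H E[X_H] = 60822550204416000 · p^{20} = 60822550204416000 · 1/1048576 = 1856156927625/32.
Numerically: E[X] ≈ 5.8e+10.

E[X] = 60822550204416000 · (1/2)^{20} = 1856156927625/32 ≈ 5.8e+10.


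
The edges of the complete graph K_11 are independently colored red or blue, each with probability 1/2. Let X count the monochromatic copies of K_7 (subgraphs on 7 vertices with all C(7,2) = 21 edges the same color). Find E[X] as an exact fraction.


Let X = Σ_S X_S over the C(11, 7) = 330 subsets S of size 7, where X_S = 1 if the K_7 on S is monochromatic.
For a fixed S, the K_7 on S has C(7, 2) = 21 edges. P[all 21 edges red] = (1/2)^21, and likewise for blue, so P[monochromatic] = 2·(1/2)^21 = 2^{1 − 21} = 1/1048576.
By linearity of expectation: E[X] = C(11, 7) · 2^{1 − 21} = 330 · 1/1048576 = 165/524288.
Numerically: E[X] ≈ 0.0003.

E[X] = C(11,7)·2^(1−C(7,2)) = 165/524288 ≈ 0.0003.


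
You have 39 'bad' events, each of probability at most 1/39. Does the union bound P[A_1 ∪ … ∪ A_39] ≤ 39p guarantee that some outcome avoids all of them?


Union bound: P[∪_{i=1}^{39} A_i] ≤ Σ_i P[A_i] ≤ 39·p = 39·(1/39) = 1.
Numerically: 1 ≈ 1.0000000.
Is 1 < 1? NO.
Since the bound 1 is ≥ 1, the union bound is uninformative here; it does NOT by itself certify existence.

39·p = 1 ≈ 1.0000000; existence NOT certified by the union bound.


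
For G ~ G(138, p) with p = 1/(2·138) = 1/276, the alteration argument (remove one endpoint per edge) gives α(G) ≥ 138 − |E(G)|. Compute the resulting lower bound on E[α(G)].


E[|E(G)|] = C(138, 2)·p = 9453 · (1/276) = 137/4.
E[α(G)] ≥ n − E[|E(G)|] = 138 − 137/4 = 415/4.
Numerically: ≈ 103.75000.
(This is only a lower bound; the true E[α(G)] may be larger.)

E[α(G)] ≥ 415/4 ≈ 103.75000.


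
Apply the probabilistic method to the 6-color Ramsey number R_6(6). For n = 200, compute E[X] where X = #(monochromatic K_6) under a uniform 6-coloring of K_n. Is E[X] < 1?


E[X] = C(200, 6) · 6^{1 − 15} = 82408626300 · 6^{−14} = 82408626300/78364164096.
As a reduced fraction: E[X] = 6867385525/6530347008 ≈ 1.052.
Is E[X] < 1? NO.
Since E[X] ≥ 1, the first-moment bound is inconclusive at n = 200; it does NOT by itself certify R_6(6) > 200.

E[X] = 6867385525/6530347008 ≈ 1.052; E[X] ≥ 1; first-moment method inconclusive here.


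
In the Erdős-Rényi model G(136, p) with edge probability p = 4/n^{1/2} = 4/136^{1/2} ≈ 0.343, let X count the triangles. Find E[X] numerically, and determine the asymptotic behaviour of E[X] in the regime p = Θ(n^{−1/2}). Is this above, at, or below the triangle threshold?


Number of potential triangles: C(136, 3) = 410040.
Each occurs with probability p³ ≈ (0.343)³ ≈ 4.035261e-02.
By linearity: E[X] = C(136, 3)·p³ ≈ 410040 · 4.035261e-02 ≈ 16546.1835.
Since α = 1/2 < 1, p = c/n^{1/2} ≫ 1/n is above the triangle threshold p ~ 1/n. Asymptotically E[X] ~ (c³/6)·n^{3(1−α)} = (4³/6)·n^{1.5} → ∞; triangles are abundant w.h.p.

E[X] ≈ 16546.1835; in regime p = Θ(1/n^{1/2}) E[X] diverges (above the triangle threshold p ~ 1/n).


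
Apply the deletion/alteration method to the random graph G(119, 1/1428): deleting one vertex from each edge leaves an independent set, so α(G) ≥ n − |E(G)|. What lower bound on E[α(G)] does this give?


E[|E(G)|] = C(119, 2)·p = 7021 · (1/1428) = 59/12.
E[α(G)] ≥ n − E[|E(G)|] = 119 − 59/12 = 1369/12.
Numerically: ≈ 114.083333.
(This is only a lower bound; the true E[α(G)] may be larger.)

E[α(G)] ≥ 1369/12 ≈ 114.083333.


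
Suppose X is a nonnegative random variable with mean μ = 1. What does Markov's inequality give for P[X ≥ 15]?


μ = E[X] = 1, a = 15.
Markov: P[X ≥ 15] ≤ μ/a = (1)/15 = 1/15.
Numerically: ≈ 0.066667.
(Since a = 15 > μ = 1.000000, the bound 1/15 is < 1 and informative.)

P[X ≥ 15] ≤ 1/15 ≈ 0.066667.


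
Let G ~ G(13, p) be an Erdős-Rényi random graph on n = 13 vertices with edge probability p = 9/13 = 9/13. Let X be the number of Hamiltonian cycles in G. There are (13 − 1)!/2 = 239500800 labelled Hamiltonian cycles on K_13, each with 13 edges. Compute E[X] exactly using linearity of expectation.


K_13 has (13 − 1)!/2 = 239500800 labelled Hamiltonian cycles.
For each such Hamiltonian cycle H, let X_H = 1 if all 13 edges of H are present in G. Then P[X_H = 1] = p^{13} = (9/13)^{13} = 2541865828329/302875106592253.
Summing the indicators: E[X] = Σ_H E[X_H] = 239500800 · p^{13} = 239500800 · 2541865828329/302875106592253 = 608778899377458163200/302875106592253.
Numerically: E[X] ≈ 2.01e+06.

E[X] = 239500800 · (9/13)^{13} = 608778899377458163200/302875106592253 ≈ 2.01e+06.


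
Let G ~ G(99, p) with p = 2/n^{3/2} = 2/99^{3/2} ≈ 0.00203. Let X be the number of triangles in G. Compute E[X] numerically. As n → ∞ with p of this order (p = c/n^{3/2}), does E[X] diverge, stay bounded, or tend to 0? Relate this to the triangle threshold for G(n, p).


Number of potential triangles: C(99, 3) = 156849.
Each occurs with probability p³ ≈ (0.00203)³ ≈ 8.37012e-09.
By linearity: E[X] = C(99, 3)·p³ ≈ 156849 · 8.37012e-09 ≈ 0.001.
Since α = 3/2 > 1, p = c/n^{3/2} = o(1/n) is below the triangle threshold p ~ 1/n. Asymptotically E[X] ~ (c³/6)·n^{3(1−α)} = (2³/6)·n^{-1.5} → 0, so by Markov's inequality G has no triangles w.h.p.

E[X] ≈ 0.001; in regime p = Θ(1/n^{3/2}) E[X] tends to 0 (below the triangle threshold p ~ 1/n).


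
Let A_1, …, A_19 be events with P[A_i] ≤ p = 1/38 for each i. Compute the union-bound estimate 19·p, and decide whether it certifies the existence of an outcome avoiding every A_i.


Union bound: P[∪_{i=1}^{19} A_i] ≤ Σ_i P[A_i] ≤ 19·p = 19·(1/38) = 1/2.
Numerically: 1/2 ≈ 0.50000.
Is 1/2 < 1? YES.
Since P[∪ A_i] ≤ 1/2 < 1, the complement has P[∩ A_i^c] ≥ 1 − 1/2 = 1/2 > 0, so some outcome avoids every A_i.

19·p = 1/2 ≈ 0.50000; existence CERTIFIED by the union bound.


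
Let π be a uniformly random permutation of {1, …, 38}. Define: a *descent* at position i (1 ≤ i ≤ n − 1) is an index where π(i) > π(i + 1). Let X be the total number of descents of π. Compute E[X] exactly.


Write X = Σ X_I over i = 1, …, 37, with X_I the indicator of one descent.
There are 37 indicators.
For each fixed i, the pair (π(i), π(i+1)) is a uniformly random ordered pair of distinct values from {1, …, 38}; by symmetry P[π(i) > π(i+1)] = 1/2.
By linearity: E[X] = 37 · (1/2) = (38 − 1) · (1/2) = 37/2 ≈ 18.5000.

E[X] = 37/2 = 18.5000.


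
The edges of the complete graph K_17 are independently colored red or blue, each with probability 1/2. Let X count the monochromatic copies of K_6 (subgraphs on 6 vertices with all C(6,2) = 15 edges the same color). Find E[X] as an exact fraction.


Let X = Σ_S X_S over the C(17, 6) = 12376 subsets S of size 6, where X_S = 1 if the K_6 on S is monochromatic.
For a fixed S, the K_6 on S has C(6, 2) = 15 edges. P[all 15 edges red] = (1/2)^15, and likewise for blue, so P[monochromatic] = 2·(1/2)^15 = 2^{1 − 15} = 1/16384.
Summing: E[X] = C(17, 6) · 2^{1 − 15} = 12376 · 1/16384 = 1547/2048.
Numerically: E[X] ≈ 0.75537.

E[X] = C(17,6)·2^(1−C(6,2)) = 1547/2048 ≈ 0.75537.


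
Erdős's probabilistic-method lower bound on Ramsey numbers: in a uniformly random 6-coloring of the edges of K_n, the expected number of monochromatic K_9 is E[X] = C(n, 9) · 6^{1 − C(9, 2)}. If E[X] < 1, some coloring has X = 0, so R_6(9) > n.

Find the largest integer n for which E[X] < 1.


We need C(n, 9) · 6^{1 − 36} < 1, i.e. C(n, 9) < 6^{36 − 1} = 1719070799748422591028658176.
Check values of n near the boundary:
  n = 4406: C(4406, 9) = 1710356485221788389505285700; 1710356485221788389505285700 < 1719070799748422591028658176? YES
  n = 4407: C(4407, 9) = 1713856532599459170657070050; 1713856532599459170657070050 < 1719070799748422591028658176? YES
  n = 4408: C(4408, 9) = 1717362945146264156457459600; 1717362945146264156457459600 < 1719070799748422591028658176? YES
  n = 4409: C(4409, 9) = 1720875732988608787686577131; 1720875732988608787686577131 < 1719070799748422591028658176? NO
  n = 4410: C(4410, 9) = 1724394906266704102180823710; 1724394906266704102180823710 < 1719070799748422591028658176? NO
The largest n with C(n, 9) < 1719070799748422591028658176 is n = 4408 (where E[X] = 35778394690547169926197075/35813974994758803979763712 ≈ 0.9990). Hence R_6(9) > 4408, i.e. R_6(9) ≥ 4409.

Largest n = 4408; hence R_6(9) > 4408.


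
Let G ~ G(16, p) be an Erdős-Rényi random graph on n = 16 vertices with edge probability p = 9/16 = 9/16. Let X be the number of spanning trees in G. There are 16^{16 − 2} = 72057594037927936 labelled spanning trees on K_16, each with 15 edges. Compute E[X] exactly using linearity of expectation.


K_16 has 16^{16 − 2} = 72057594037927936 labelled spanning trees.
For each such spanning tree H, let X_H = 1 if all 15 edges of H are present in G. Then P[X_H = 1] = p^{15} = (9/16)^{15} = 205891132094649/1152921504606846976.
By linearity of expectation: E[X] = Σ_H E[X_H] = 72057594037927936 · p^{15} = 72057594037927936 · 205891132094649/1152921504606846976 = 205891132094649/16.
Numerically: E[X] ≈ 1.29e+13.

E[X] = 72057594037927936 · (9/16)^{15} = 205891132094649/16 ≈ 1.29e+13.


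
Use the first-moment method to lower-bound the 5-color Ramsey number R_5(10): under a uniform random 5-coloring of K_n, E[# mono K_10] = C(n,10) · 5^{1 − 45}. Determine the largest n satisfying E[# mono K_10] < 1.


We need C(n, 10) · 5^{1 − 45} < 1, i.e. C(n, 10) < 5^{45 − 1} = 5684341886080801486968994140625.
Check values of n near the boundary:
  n = 5388: C(5388, 10) = 5634865093375880654852250419586; 5634865093375880654852250419586 < 5684341886080801486968994140625? YES
  n = 5389: C(5389, 10) = 5645340767466558997768874792926; 5645340767466558997768874792926 < 5684341886080801486968994140625? YES
  n = 5390: C(5390, 10) = 5655833965919099070255434039753; 5655833965919099070255434039753 < 5684341886080801486968994140625? YES
  n = 5391: C(5391, 10) = 5666344714787188828795213697883; 5666344714787188828795213697883 < 5684341886080801486968994140625? YES
  n = 5392: C(5392, 10) = 5676873040158402483252283957448; 5676873040158402483252283957448 < 5684341886080801486968994140625? YES
  n = 5393: C(5393, 10) = 5687418968154238267170642278008; 5687418968154238267170642278008 < 5684341886080801486968994140625? NO
  n = 5394: C(5394, 10) = 5697982524930156243149785372878; 5697982524930156243149785372878 < 5684341886080801486968994140625? NO
  n = 5395: C(5395, 10) = 5708563736675616143322765475706; 5708563736675616143322765475706 < 5684341886080801486968994140625? NO
The largest n with C(n, 10) < 5684341886080801486968994140625 is n = 5392 (where E[X] = 5676873040158402483252283957448/5684341886080801486968994140625 ≈ 0.998686). Hence R_5(10) > 5392, i.e. R_5(10) ≥ 5393.

Largest n = 5392; hence R_5(10) > 5392.


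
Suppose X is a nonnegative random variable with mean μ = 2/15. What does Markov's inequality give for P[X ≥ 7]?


μ = E[X] = 2/15, a = 7.
Markov: P[X ≥ 7] ≤ μ/a = (2/15)/7 = 2/105.
Numerically: ≈ 0.01905.
(Since a = 7 > μ = 0.13333, the bound 2/105 is < 1 and informative.)

P[X ≥ 7] ≤ 2/105 ≈ 0.01905.


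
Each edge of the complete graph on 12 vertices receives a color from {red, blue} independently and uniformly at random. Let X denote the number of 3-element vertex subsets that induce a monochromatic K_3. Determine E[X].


Let X = Σ_S X_S over the C(12, 3) = 220 subsets S of size 3, where X_S = 1 if the K_3 on S is monochromatic.
For a fixed S, the K_3 on S has C(3, 2) = 3 edges. P[all 3 edges red] = (1/2)^3, and likewise for blue, so P[monochromatic] = 2·(1/2)^3 = 2^{1 − 3} = 1/4.
Summing: E[X] = C(12, 3) · 2^{1 − 3} = 220 · 1/4 = 55.
Numerically: E[X] ≈ 55.000.

E[X] = C(12,3)·2^(1−C(3,2)) = 55 ≈ 55.000.


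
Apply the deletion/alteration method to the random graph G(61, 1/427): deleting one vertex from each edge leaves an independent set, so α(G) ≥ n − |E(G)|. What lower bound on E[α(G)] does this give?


E[|E(G)|] = C(61, 2)·p = 1830 · (1/427) = 30/7.
E[α(G)] ≥ n − E[|E(G)|] = 61 − 30/7 = 397/7.
Numerically: ≈ 56.714.
(This is only a lower bound; the true E[α(G)] may be larger.)

E[α(G)] ≥ 397/7 ≈ 56.714.


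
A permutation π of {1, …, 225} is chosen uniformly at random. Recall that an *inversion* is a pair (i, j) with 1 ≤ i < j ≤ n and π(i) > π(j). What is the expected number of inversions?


Write X = Σ X_I over the C(225, 2) = 25200 pairs i < j, with X_I the indicator of one inversion.
There are 25200 indicators.
For each fixed pair i < j, the values π(i) and π(j) are two distinct elements of {1, …, 225} in uniformly random order; by symmetry P[π(i) > π(j)] = 1/2.
By linearity: E[X] = 25200 · (1/2) = C(225, 2) · (1/2) = 25200/2 = 12600 ≈ 12600.000.

E[X] = 12600 = 12600.000.


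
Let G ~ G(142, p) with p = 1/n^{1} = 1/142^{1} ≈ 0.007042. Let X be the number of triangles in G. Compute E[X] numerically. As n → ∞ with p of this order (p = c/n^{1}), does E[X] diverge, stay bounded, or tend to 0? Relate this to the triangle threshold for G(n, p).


Number of potential triangles: C(142, 3) = 467180.
Each occurs with probability p³ ≈ (0.007042)³ ≈ 3.492488e-07.
By linearity: E[X] = C(142, 3)·p³ ≈ 467180 · 3.492488e-07 ≈ 0.1632.
Here α = 1, so p = 1/n is exactly at the triangle threshold p ~ 1/n. Asymptotically E[X] → c³/6 = 1³/6 = 1/6 ≈ 0.1667, a bounded constant. In this regime the triangle count is asymptotically Poisson(c³/6).

E[X] ≈ 0.1632; in regime p = Θ(1/n^{1}) E[X] stays bounded (at the triangle threshold p ~ 1/n).


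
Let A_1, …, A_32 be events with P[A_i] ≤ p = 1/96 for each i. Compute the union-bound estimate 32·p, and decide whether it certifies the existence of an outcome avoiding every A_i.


Union bound: P[∪_{i=1}^{32} A_i] ≤ Σ_i P[A_i] ≤ 32·p = 32·(1/96) = 1/3.
Numerically: 1/3 ≈ 0.33333.
Is 1/3 < 1? YES.
Since P[∪ A_i] ≤ 1/3 < 1, the complement has P[∩ A_i^c] ≥ 1 − 1/3 = 2/3 > 0, so some outcome avoids every A_i.

32·p = 1/3 ≈ 0.33333; existence CERTIFIED by the union bound.


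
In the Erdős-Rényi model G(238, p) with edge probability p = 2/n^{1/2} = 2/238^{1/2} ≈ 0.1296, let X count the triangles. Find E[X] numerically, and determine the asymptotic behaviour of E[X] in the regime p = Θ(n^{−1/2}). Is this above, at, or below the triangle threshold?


Number of potential triangles: C(238, 3) = 2218636.
Each occurs with probability p³ ≈ (0.1296)³ ≈ 2.178836e-03.
By linearity: E[X] = C(238, 3)·p³ ≈ 2218636 · 2.178836e-03 ≈ 4834.0441.
Since α = 1/2 < 1, p = c/n^{1/2} ≫ 1/n is above the triangle threshold p ~ 1/n. Asymptotically E[X] ~ (c³/6)·n^{3(1−α)} = (2³/6)·n^{1.5} → ∞; triangles are abundant w.h.p.

E[X] ≈ 4834.0441; in regime p = Θ(1/n^{1/2}) E[X] diverges (above the triangle threshold p ~ 1/n).


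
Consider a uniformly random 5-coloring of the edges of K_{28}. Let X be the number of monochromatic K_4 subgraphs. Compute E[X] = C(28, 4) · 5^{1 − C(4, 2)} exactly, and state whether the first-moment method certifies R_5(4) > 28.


E[X] = C(28, 4) · 5^{1 − 6} = 20475 · 5^{−5} = 20475/3125.
As a reduced fraction: E[X] = 819/125 ≈ 6.552000.
Is E[X] < 1? NO.
Since E[X] ≥ 1, the first-moment bound is inconclusive at n = 28; it does NOT by itself certify R_5(4) > 28.

E[X] = 819/125 ≈ 6.552000; E[X] ≥ 1; first-moment method inconclusive here.


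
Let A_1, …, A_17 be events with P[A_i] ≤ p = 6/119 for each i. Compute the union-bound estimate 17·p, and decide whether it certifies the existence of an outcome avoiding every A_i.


Union bound: P[∪_{i=1}^{17} A_i] ≤ Σ_i P[A_i] ≤ 17·p = 17·(6/119) = 6/7.
Numerically: 6/7 ≈ 0.85714.
Is 6/7 < 1? YES.
Since P[∪ A_i] ≤ 6/7 < 1, the complement has P[∩ A_i^c] ≥ 1 − 6/7 = 1/7 > 0, so some outcome avoids every A_i.

17·p = 6/7 ≈ 0.85714; existence CERTIFIED by the union bound.


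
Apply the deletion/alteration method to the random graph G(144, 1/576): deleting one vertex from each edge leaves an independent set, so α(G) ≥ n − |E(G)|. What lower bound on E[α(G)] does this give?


E[|E(G)|] = C(144, 2)·p = 10296 · (1/576) = 143/8.
E[α(G)] ≥ n − E[|E(G)|] = 144 − 143/8 = 1009/8.
Numerically: ≈ 126.1250.
(This is only a lower bound; the true E[α(G)] may be larger.)

E[α(G)] ≥ 1009/8 ≈ 126.1250.


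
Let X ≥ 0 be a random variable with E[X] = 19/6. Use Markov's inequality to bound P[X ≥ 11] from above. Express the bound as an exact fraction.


μ = E[X] = 19/6, a = 11.
Markov: P[X ≥ 11] ≤ μ/a = (19/6)/11 = 19/66.
Numerically: ≈ 0.2879.
(Since a = 11 > μ = 3.1667, the bound 19/66 is < 1 and informative.)

P[X ≥ 11] ≤ 19/66 ≈ 0.2879.


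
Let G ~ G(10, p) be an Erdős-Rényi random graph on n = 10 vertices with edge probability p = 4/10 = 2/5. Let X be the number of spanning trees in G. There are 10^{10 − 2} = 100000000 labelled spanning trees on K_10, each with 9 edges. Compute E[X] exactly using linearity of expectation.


K_10 has 10^{10 − 2} = 100000000 labelled spanning trees.
For each such spanning tree H, let X_H = 1 if all 9 edges of H are present in G. Then P[X_H = 1] = p^{9} = (2/5)^{9} = 512/1953125.
By linearity of expectation: E[X] = Σ_H E[X_H] = 100000000 · p^{9} = 100000000 · 512/1953125 = 131072/5.
Numerically: E[X] ≈ 26214.4.

E[X] = 100000000 · (2/5)^{9} = 131072/5 ≈ 26214.4.


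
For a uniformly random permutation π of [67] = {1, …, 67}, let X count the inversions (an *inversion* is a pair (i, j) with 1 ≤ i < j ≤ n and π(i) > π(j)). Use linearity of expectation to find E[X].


Write X = Σ X_I over the C(67, 2) = 2211 pairs i < j, with X_I the indicator of one inversion.
There are 2211 indicators.
For each fixed pair i < j, the values π(i) and π(j) are two distinct elements of {1, …, 67} in uniformly random order; by symmetry P[π(i) > π(j)] = 1/2.
By linearity: E[X] = 2211 · (1/2) = C(67, 2) · (1/2) = 2211/2 = 2211/2 ≈ 1105.50000.

E[X] = 2211/2 = 1105.50000.


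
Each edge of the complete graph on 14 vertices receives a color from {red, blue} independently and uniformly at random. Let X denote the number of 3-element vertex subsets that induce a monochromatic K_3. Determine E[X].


Let X = Σ_S X_S over the C(14, 3) = 364 subsets S of size 3, where X_S = 1 if the K_3 on S is monochromatic.
For a fixed S, the K_3 on S has C(3, 2) = 3 edges. P[all 3 edges red] = (1/2)^3, and likewise for blue, so P[monochromatic] = 2·(1/2)^3 = 2^{1 − 3} = 1/4.
By linearity of expectation: E[X] = C(14, 3) · 2^{1 − 3} = 364 · 1/4 = 91.
Numerically: E[X] ≈ 91.00000.

E[X] = C(14,3)·2^(1−C(3,2)) = 91 ≈ 91.00000.


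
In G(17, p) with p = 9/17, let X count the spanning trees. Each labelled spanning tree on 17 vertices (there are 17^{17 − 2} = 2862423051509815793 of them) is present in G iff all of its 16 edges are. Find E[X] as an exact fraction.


K_17 has 17^{17 − 2} = 2862423051509815793 labelled spanning trees.
For each such spanning tree H, let X_H = 1 if all 16 edges of H are present in G. Then P[X_H = 1] = p^{16} = (9/17)^{16} = 1853020188851841/48661191875666868481.
By linearity of expectation: E[X] = Σ_H E[X_H] = 2862423051509815793 · p^{16} = 2862423051509815793 · 1853020188851841/48661191875666868481 = 1853020188851841/17.
Numerically: E[X] ≈ 1.09e+14.

E[X] = 2862423051509815793 · (9/17)^{16} = 1853020188851841/17 ≈ 1.09e+14.


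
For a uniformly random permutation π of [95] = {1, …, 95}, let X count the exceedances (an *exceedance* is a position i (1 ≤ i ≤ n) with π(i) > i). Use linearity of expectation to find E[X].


Write X = Σ_{i=1}^{95} X_i, where X_i = 1_{π(i) > i}.
For each fixed i, π(i) is uniform over {1, …, 95} (marginal of a uniform permutation), so P[π(i) > i] = (n − i)/n. Summing: Σ_{i=1}^{95} (n − i)/n = (0 + 1 + … + 94)/95 = 95(95 − 1)/(2·95) = (95 − 1)/2.
Hence E[X] = Σ_{i=1}^{95} (95 − i)/95 = 47 ≈ 47.0000.

E[X] = 47 = 47.0000.


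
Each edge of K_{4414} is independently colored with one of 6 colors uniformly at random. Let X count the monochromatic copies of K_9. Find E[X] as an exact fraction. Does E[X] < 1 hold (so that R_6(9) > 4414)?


E[X] = C(4414, 9) · 6^{1 − 36} = 1738535657024887384307025382 · 6^{−35} = 1738535657024887384307025382/1719070799748422591028658176.
As a reduced fraction: E[X] = 869267828512443692153512691/859535399874211295514329088 ≈ 1.0113229.
Is E[X] < 1? NO.
Since E[X] ≥ 1, the first-moment bound is inconclusive at n = 4414; it does NOT by itself certify R_6(9) > 4414.

E[X] = 869267828512443692153512691/859535399874211295514329088 ≈ 1.0113229; E[X] ≥ 1; first-moment method inconclusive here.


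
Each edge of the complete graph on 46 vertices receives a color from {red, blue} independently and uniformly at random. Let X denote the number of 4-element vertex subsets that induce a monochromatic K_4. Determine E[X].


Let X = Σ_S X_S over the C(46, 4) = 163185 subsets S of size 4, where X_S = 1 if the K_4 on S is monochromatic.
For a fixed S, the K_4 on S has C(4, 2) = 6 edges. P[all 6 edges red] = (1/2)^6, and likewise for blue, so P[monochromatic] = 2·(1/2)^6 = 2^{1 − 6} = 1/32.
Summing: E[X] = C(46, 4) · 2^{1 − 6} = 163185 · 1/32 = 163185/32.
Numerically: E[X] ≈ 5099.531250.

E[X] = C(46,4)·2^(1−C(4,2)) = 163185/32 ≈ 5099.531250.


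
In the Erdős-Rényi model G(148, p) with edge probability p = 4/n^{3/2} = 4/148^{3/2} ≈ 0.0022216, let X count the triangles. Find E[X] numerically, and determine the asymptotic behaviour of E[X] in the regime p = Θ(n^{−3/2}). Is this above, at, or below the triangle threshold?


Number of potential triangles: C(148, 3) = 529396.
Each occurs with probability p³ ≈ (0.0022216)³ ≈ 1.0964839e-08.
By linearity: E[X] = C(148, 3)·p³ ≈ 529396 · 1.0964839e-08 ≈ 0.00580.
Since α = 3/2 > 1, p = c/n^{3/2} = o(1/n) is below the triangle threshold p ~ 1/n. Asymptotically E[X] ~ (c³/6)·n^{3(1−α)} = (4³/6)·n^{-1.5} → 0, so by Markov's inequality G has no triangles w.h.p.

E[X] ≈ 0.00580; in regime p = Θ(1/n^{3/2}) E[X] tends to 0 (below the triangle threshold p ~ 1/n).


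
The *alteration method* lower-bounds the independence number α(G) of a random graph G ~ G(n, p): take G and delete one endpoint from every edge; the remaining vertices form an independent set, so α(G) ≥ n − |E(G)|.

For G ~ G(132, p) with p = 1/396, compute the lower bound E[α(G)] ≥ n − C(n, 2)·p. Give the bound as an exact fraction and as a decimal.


E[|E(G)|] = C(132, 2)·p = 8646 · (1/396) = 131/6.
E[α(G)] ≥ n − E[|E(G)|] = 132 − 131/6 = 661/6.
Numerically: ≈ 110.16667.
(This is only a lower bound; the true E[α(G)] may be larger.)

E[α(G)] ≥ 661/6 ≈ 110.16667.


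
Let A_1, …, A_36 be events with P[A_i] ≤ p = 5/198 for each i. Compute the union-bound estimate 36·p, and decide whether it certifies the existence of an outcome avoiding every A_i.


Union bound: P[∪_{i=1}^{36} A_i] ≤ Σ_i P[A_i] ≤ 36·p = 36·(5/198) = 10/11.
Numerically: 10/11 ≈ 0.9090909.
Is 10/11 < 1? YES.
Since P[∪ A_i] ≤ 10/11 < 1, the complement has P[∩ A_i^c] ≥ 1 − 10/11 = 1/11 > 0, so some outcome avoids every A_i.

36·p = 10/11 ≈ 0.9090909; existence CERTIFIED by the union bound.


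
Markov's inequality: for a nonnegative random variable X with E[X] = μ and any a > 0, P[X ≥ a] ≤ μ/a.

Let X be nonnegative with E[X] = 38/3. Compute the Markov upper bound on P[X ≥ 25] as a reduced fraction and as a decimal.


μ = E[X] = 38/3, a = 25.
Markov: P[X ≥ 25] ≤ μ/a = (38/3)/25 = 38/75.
Numerically: ≈ 0.506667.
(Since a = 25 > μ = 12.666667, the bound 38/75 is < 1 and informative.)

P[X ≥ 25] ≤ 38/75 ≈ 0.506667.


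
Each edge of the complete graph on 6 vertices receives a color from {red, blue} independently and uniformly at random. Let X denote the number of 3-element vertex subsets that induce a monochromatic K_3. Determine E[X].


Let X = Σ_S X_S over the C(6, 3) = 20 subsets S of size 3, where X_S = 1 if the K_3 on S is monochromatic.
For a fixed S, the K_3 on S has C(3, 2) = 3 edges. P[all 3 edges red] = (1/2)^3, and likewise for blue, so P[monochromatic] = 2·(1/2)^3 = 2^{1 − 3} = 1/4.
By linearity: E[X] = C(6, 3) · 2^{1 − 3} = 20 · 1/4 = 5.
Numerically: E[X] ≈ 5.00000.

E[X] = C(6,3)·2^(1−C(3,2)) = 5 ≈ 5.00000.


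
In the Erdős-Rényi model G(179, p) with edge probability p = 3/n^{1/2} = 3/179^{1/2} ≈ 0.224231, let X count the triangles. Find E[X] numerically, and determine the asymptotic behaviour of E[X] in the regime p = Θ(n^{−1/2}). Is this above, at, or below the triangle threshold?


Number of potential triangles: C(179, 3) = 939929.
Each occurs with probability p³ ≈ (0.224231)³ ≈ 1.12741606e-02.
By linearity: E[X] = C(179, 3)·p³ ≈ 939929 · 1.12741606e-02 ≈ 10596.910515.
Since α = 1/2 < 1, p = c/n^{1/2} ≫ 1/n is above the triangle threshold p ~ 1/n. Asymptotically E[X] ~ (c³/6)·n^{3(1−α)} = (3³/6)·n^{1.5} → ∞; triangles are abundant w.h.p.

E[X] ≈ 10596.910515; in regime p = Θ(1/n^{1/2}) E[X] diverges (above the triangle threshold p ~ 1/n).


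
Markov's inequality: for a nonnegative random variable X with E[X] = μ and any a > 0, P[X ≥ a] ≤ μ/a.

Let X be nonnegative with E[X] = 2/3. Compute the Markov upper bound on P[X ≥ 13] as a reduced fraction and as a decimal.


μ = E[X] = 2/3, a = 13.
Markov: P[X ≥ 13] ≤ μ/a = (2/3)/13 = 2/39.
Numerically: ≈ 0.05128.
(Since a = 13 > μ = 0.66667, the bound 2/39 is < 1 and informative.)

P[X ≥ 13] ≤ 2/39 ≈ 0.05128.


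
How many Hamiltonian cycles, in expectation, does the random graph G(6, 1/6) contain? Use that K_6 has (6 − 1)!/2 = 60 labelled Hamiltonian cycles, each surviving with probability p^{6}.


K_6 has (6 − 1)!/2 = 60 labelled Hamiltonian cycles.
For each such Hamiltonian cycle H, let X_H = 1 if all 6 edges of H are present in G. Then P[X_H = 1] = p^{6} = (1/6)^{6} = 1/46656.
By linearity: E[X] = Σ_H E[X_H] = 60 · p^{6} = 60 · 1/46656 = 5/3888.
Numerically: E[X] ≈ 0.00128601.

E[X] = 60 · (1/6)^{6} = 5/3888 ≈ 0.00128601.


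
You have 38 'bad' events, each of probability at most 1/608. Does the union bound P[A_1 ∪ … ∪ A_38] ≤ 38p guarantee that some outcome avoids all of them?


Union bound: P[∪_{i=1}^{38} A_i] ≤ Σ_i P[A_i] ≤ 38·p = 38·(1/608) = 1/16.
Numerically: 1/16 ≈ 0.062.
Is 1/16 < 1? YES.
Since P[∪ A_i] ≤ 1/16 < 1, the complement has P[∩ A_i^c] ≥ 1 − 1/16 = 15/16 > 0, so some outcome avoids every A_i.

38·p = 1/16 ≈ 0.062; existence CERTIFIED by the union bound.


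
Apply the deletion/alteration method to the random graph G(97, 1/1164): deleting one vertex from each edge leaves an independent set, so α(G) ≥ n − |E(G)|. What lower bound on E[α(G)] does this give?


E[|E(G)|] = C(97, 2)·p = 4656 · (1/1164) = 4.
E[α(G)] ≥ n − E[|E(G)|] = 97 − 4 = 93.
Numerically: ≈ 93.00000.
(This is only a lower bound; the true E[α(G)] may be larger.)

E[α(G)] ≥ 93 ≈ 93.00000.


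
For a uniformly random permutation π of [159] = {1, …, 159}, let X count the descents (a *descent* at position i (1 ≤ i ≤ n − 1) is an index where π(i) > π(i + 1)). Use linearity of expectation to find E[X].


Write X = Σ X_I over i = 1, …, 158, with X_I the indicator of one descent.
There are 158 indicators.
For each fixed i, the pair (π(i), π(i+1)) is a uniformly random ordered pair of distinct values from {1, …, 159}; by symmetry P[π(i) > π(i+1)] = 1/2.
By linearity: E[X] = 158 · (1/2) = (159 − 1) · (1/2) = 79 ≈ 79.0000.

E[X] = 79 = 79.0000.


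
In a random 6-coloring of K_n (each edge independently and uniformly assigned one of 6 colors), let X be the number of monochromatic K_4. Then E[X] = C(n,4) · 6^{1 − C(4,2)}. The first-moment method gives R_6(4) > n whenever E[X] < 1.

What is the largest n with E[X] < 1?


We need C(n, 4) · 6^{1 − 6} < 1, i.e. C(n, 4) < 6^{6 − 1} = 7776.
Check values of n near the boundary:
  n = 21: C(21, 4) = 5985; 5985 < 7776? YES
  n = 22: C(22, 4) = 7315; 7315 < 7776? YES
  n = 23: C(23, 4) = 8855; 8855 < 7776? NO
  n = 24: C(24, 4) = 10626; 10626 < 7776? NO
The largest n with C(n, 4) < 7776 is n = 22 (where E[X] = 7315/7776 ≈ 0.94072). Hence R_6(4) > 22, i.e. R_6(4) ≥ 23.

Largest n = 22; hence R_6(4) > 22.


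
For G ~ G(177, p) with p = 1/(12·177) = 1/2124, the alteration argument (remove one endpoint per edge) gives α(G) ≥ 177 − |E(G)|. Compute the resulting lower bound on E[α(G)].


E[|E(G)|] = C(177, 2)·p = 15576 · (1/2124) = 22/3.
E[α(G)] ≥ n − E[|E(G)|] = 177 − 22/3 = 509/3.
Numerically: ≈ 169.6667.
(This is only a lower bound; the true E[α(G)] may be larger.)

E[α(G)] ≥ 509/3 ≈ 169.6667.


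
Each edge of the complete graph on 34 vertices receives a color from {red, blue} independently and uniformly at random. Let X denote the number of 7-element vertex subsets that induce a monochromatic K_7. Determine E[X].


Let X = Σ_S X_S over the C(34, 7) = 5379616 subsets S of size 7, where X_S = 1 if the K_7 on S is monochromatic.
For a fixed S, the K_7 on S has C(7, 2) = 21 edges. P[all 21 edges red] = (1/2)^21, and likewise for blue, so P[monochromatic] = 2·(1/2)^21 = 2^{1 − 21} = 1/1048576.
Summing: E[X] = C(34, 7) · 2^{1 − 21} = 5379616 · 1/1048576 = 168113/32768.
Numerically: E[X] ≈ 5.130.

E[X] = C(34,7)·2^(1−C(7,2)) = 168113/32768 ≈ 5.130.


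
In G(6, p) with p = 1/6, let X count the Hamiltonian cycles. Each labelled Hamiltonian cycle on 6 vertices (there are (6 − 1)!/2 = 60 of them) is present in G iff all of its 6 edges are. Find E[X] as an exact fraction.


K_6 has (6 − 1)!/2 = 60 labelled Hamiltonian cycles.
For each such Hamiltonian cycle H, let X_H = 1 if all 6 edges of H are present in G. Then P[X_H = 1] = p^{6} = (1/6)^{6} = 1/46656.
By linearity: E[X] = Σ_H E[X_H] = 60 · p^{6} = 60 · 1/46656 = 5/3888.
Numerically: E[X] ≈ 0.001286.

E[X] = 60 · (1/6)^{6} = 5/3888 ≈ 0.001286.


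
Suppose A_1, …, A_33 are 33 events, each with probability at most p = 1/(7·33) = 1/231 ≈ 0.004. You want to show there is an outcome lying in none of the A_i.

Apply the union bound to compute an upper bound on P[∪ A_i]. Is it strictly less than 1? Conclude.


Union bound: P[∪_{i=1}^{33} A_i] ≤ Σ_i P[A_i] ≤ 33·p = 33·(1/231) = 1/7.
Numerically: 1/7 ≈ 0.143.
Is 1/7 < 1? YES.
Since P[∪ A_i] ≤ 1/7 < 1, the complement has P[∩ A_i^c] ≥ 1 − 1/7 = 6/7 > 0, so some outcome avoids every A_i.

33·p = 1/7 ≈ 0.143; existence CERTIFIED by the union bound.


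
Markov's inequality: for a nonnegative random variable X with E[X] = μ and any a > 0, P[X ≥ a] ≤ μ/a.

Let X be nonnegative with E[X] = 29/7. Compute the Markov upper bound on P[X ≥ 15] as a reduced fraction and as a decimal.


μ = E[X] = 29/7, a = 15.
Markov: P[X ≥ 15] ≤ μ/a = (29/7)/15 = 29/105.
Numerically: ≈ 0.276.
(Since a = 15 > μ = 4.143, the bound 29/105 is < 1 and informative.)

P[X ≥ 15] ≤ 29/105 ≈ 0.276.


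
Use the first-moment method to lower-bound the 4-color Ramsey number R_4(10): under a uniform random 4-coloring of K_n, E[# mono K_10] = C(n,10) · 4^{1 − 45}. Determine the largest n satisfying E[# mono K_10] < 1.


We need C(n, 10) · 4^{1 − 45} < 1, i.e. C(n, 10) < 4^{45 − 1} = 309485009821345068724781056.
Check values of n near the boundary:
  n = 2019: C(2019, 10) = 303322949179835278009229628; 303322949179835278009229628 < 309485009821345068724781056? YES
  n = 2020: C(2020, 10) = 304832018578739931133653656; 304832018578739931133653656 < 309485009821345068724781056? YES
  n = 2021: C(2021, 10) = 306347841644770462864800616; 306347841644770462864800616 < 309485009821345068724781056? YES
  n = 2022: C(2022, 10) = 307870445231474093395937796; 307870445231474093395937796 < 309485009821345068724781056? YES
  n = 2023: C(2023, 10) = 309399856285778485315440716; 309399856285778485315440716 < 309485009821345068724781056? YES
  n = 2024: C(2024, 10) = 310936101848269937576192656; 310936101848269937576192656 < 309485009821345068724781056? NO
The largest n with C(n, 10) < 309485009821345068724781056 is n = 2023 (where E[X] = 77349964071444621328860179/77371252455336267181195264 ≈ 0.99972). Hence R_4(10) > 2023, i.e. R_4(10) ≥ 2024.

Largest n = 2023; hence R_4(10) > 2023.


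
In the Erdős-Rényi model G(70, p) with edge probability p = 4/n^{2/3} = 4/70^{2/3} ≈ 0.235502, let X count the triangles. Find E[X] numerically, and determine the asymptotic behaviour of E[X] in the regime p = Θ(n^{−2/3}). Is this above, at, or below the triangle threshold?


Number of potential triangles: C(70, 3) = 54740.
Each occurs with probability p³ ≈ (0.235502)³ ≈ 1.30612245e-02.
By linearity: E[X] = C(70, 3)·p³ ≈ 54740 · 1.30612245e-02 ≈ 714.971429.
Since α = 2/3 < 1, p = c/n^{2/3} ≫ 1/n is above the triangle threshold p ~ 1/n. Asymptotically E[X] ~ (c³/6)·n^{3(1−α)} = (4³/6)·n^{1} → ∞; triangles are abundant w.h.p.

E[X] ≈ 714.971429; in regime p = Θ(1/n^{2/3}) E[X] diverges (above the triangle threshold p ~ 1/n).


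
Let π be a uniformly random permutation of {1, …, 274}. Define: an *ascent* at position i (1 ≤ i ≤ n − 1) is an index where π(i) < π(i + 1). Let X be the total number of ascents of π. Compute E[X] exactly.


Write X = Σ X_I over i = 1, …, 273, with X_I the indicator of one ascent.
There are 273 indicators.
For each fixed i, the pair (π(i), π(i+1)) is a uniformly random ordered pair of distinct values from {1, …, 274}; by symmetry P[π(i) < π(i+1)] = 1/2.
By linearity: E[X] = 273 · (1/2) = (274 − 1) · (1/2) = 273/2 ≈ 136.50000.

E[X] = 273/2 = 136.50000.
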